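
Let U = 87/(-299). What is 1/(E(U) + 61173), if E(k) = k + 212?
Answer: 299/18354028 ≈ 1.6291e-5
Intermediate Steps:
U = -87/299 (U = 87*(-1/299) = -87/299 ≈ -0.29097)
E(k) = 212 + k
1/(E(U) + 61173) = 1/((212 - 87/299) + 61173) = 1/(63301/299 + 61173) = 1/(18354028/299) = 299/18354028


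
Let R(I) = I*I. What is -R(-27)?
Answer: -729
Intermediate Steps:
R(I) = I²
-R(-27) = -1*(-27)² = -1*729 = -729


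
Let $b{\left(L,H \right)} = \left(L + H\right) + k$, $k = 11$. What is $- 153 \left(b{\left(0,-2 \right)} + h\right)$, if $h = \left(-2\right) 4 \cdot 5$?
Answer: $4743$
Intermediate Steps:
$b{\left(L,H \right)} = 11 + H + L$ ($b{\left(L,H \right)} = \left(L + H\right) + 11 = \left(H + L\right) + 11 = 11 + H + L$)
$h = -40$ ($h = \left(-8\right) 5 = -40$)
$- 153 \left(b{\left(0,-2 \right)} + h\right) = - 153 \left(\left(11 - 2 + 0\right) - 40\right) = - 153 \left(9 - 40\right) = \left(-153\right) \left(-31\right) = 4743$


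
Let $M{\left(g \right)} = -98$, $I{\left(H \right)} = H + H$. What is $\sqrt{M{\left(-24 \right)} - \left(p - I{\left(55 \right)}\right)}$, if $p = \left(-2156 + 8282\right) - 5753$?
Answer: $19 i \approx 19.0 i$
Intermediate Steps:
$I{\left(H \right)} = 2 H$
$p = 373$ ($p = 6126 - 5753 = 373$)
$\sqrt{M{\left(-24 \right)} - \left(p - I{\left(55 \right)}\right)} = \sqrt{-98 + \left(2 \cdot 55 - 373\right)} = \sqrt{-98 + \left(110 - 373\right)} = \sqrt{-98 - 263} = \sqrt{-361} = 19 i$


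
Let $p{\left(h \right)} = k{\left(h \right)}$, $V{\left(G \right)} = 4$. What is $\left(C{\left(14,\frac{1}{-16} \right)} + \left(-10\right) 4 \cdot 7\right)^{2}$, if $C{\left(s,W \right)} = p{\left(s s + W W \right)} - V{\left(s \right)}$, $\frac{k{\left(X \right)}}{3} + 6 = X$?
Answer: $\frac{5361021961}{65536} \approx 81803.0$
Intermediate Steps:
$k{\left(X \right)} = -18 + 3 X$
$p{\left(h \right)} = -18 + 3 h$
$C{\left(s,W \right)} = -22 + 3 W^{2} + 3 s^{2}$ ($C{\left(s,W \right)} = \left(-18 + 3 \left(s s + W W\right)\right) - 4 = \left(-18 + 3 \left(s^{2} + W^{2}\right)\right) - 4 = \left(-18 + 3 \left(W^{2} + s^{2}\right)\right) - 4 = \left(-18 + \left(3 W^{2} + 3 s^{2}\right)\right) - 4 = \left(-18 + 3 W^{2} + 3 s^{2}\right) - 4 = -22 + 3 W^{2} + 3 s^{2}$)
$\left(C{\left(14,\frac{1}{-16} \right)} + \left(-10\right) 4 \cdot 7\right)^{2} = \left(\left(-22 + 3 \left(\frac{1}{-16}\right)^{2} + 3 \cdot 14^{2}\right) + \left(-10\right) 4 \cdot 7\right)^{2} = \left(\left(-22 + 3 \left(- \frac{1}{16}\right)^{2} + 3 \cdot 196\right) - 280\right)^{2} = \left(\left(-22 + 3 \cdot \frac{1}{256} + 588\right) - 280\right)^{2} = \left(\left(-22 + \frac{3}{256} + 588\right) - 280\right)^{2} = \left(\frac{144899}{256} - 280\right)^{2} = \left(\frac{73219}{256}\right)^{2} = \frac{5361021961}{65536}$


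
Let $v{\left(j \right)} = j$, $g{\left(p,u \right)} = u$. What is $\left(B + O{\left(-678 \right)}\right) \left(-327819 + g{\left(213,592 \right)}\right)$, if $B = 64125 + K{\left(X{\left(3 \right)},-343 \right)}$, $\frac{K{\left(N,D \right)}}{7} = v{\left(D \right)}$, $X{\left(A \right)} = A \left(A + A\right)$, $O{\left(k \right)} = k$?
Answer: $-19975899442$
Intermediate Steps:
$X{\left(A \right)} = 2 A^{2}$ ($X{\left(A \right)} = A 2 A = 2 A^{2}$)
$K{\left(N,D \right)} = 7 D$
$B = 61724$ ($B = 64125 + 7 \left(-343\right) = 64125 - 2401 = 61724$)
$\left(B + O{\left(-678 \right)}\right) \left(-327819 + g{\left(213,592 \right)}\right) = \left(61724 - 678\right) \left(-327819 + 592\right) = 61046 \left(-327227\right) = -19975899442$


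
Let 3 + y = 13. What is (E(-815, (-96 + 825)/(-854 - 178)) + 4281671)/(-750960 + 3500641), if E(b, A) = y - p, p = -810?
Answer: 4282491/2749681 ≈ 1.5574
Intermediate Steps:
y = 10 (y = -3 + 13 = 10)
E(b, A) = 820 (E(b, A) = 10 - 1*(-810) = 10 + 810 = 820)
(E(-815, (-96 + 825)/(-854 - 178)) + 4281671)/(-750960 + 3500641) = (820 + 4281671)/(-750960 + 3500641) = 4282491/2749681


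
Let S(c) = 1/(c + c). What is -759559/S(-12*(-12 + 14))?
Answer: 36458832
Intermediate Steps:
S(c) = 1/(2*c)
-759559/S(-12*(-12 + 14)) = -759559/(1/(2*((-12*(-12 + 14))))) = -759559/(1/(2*((-12*2)))) = -759559/((½)/(-24)) = -759559/((½)*(-1/24)) = -759559/(-1/48) = -759559*(-48) = 36458832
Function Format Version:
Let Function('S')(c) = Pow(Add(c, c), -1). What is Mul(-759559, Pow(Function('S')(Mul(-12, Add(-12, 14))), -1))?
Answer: 36458832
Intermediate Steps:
Function('S')(c) = Mul(Rational(1, 2), Pow(c, -1)) (Function('S')(c) = Pow(Mul(2, c), -1) = Mul(Rational(1, 2), Pow(c, -1)))
Mul(-759559, Pow(Function('S')(Mul(-12, Add(-12, 14))), -1)) = Mul(-759559, Pow(Mul(Rational(1, 2), Pow(Mul(-12, Add(-12, 14)), -1)), -1)) = Mul(-759559, Pow(Mul(Rational(1, 2), Pow(Mul(-12, 2), -1)), -1)) = Mul(-759559, Pow(Mul(Rational(1, 2), Pow(-24, -1)), -1)) = Mul(-759559, Pow(Mul(Rational(1, 2), Rational(-1, 24)), -1)) = Mul(-759559, Pow(Rational(-1, 48), -1)) = Mul(-759559, -48) = 36458832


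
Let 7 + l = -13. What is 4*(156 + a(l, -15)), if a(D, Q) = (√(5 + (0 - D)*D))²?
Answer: -956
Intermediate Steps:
l = -20 (l = -7 - 13 = -20)
a(D, Q) = 5 - D² (a(D, Q) = (√(5 + (-D)*D))² = (√(5 - D²))² = 5 - D²)
4*(156 + a(l, -15)) = 4*(156 + (5 - 1*(-20)²)) = 4*(156 + (5 - 1*400)) = 4*(156 + (5 - 400)) = 4*(156 - 395) = 4*(-239) = -956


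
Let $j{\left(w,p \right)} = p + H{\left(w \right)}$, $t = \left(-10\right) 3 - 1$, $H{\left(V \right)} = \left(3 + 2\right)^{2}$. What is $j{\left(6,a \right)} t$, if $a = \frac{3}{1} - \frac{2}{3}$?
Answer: $- \frac{2542}{3} \approx -847.33$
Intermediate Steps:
$a = \frac{7}{3}$ ($a = 3 \cdot 1 - \frac{2}{3} = 3 - \frac{2}{3} = \frac{7}{3} \approx 2.3333$)
$H{\left(V \right)} = 25$ ($H{\left(V \right)} = 5^{2} = 25$)
$t = -31$ ($t = -30 - 1 = -31$)
$j{\left(w,p \right)} = 25 + p$ ($j{\left(w,p \right)} = p + 25 = 25 + p$)
$j{\left(6,a \right)} t = \left(25 + \frac{7}{3}\right) \left(-31\right) = \frac{82}{3} \left(-31\right) = - \frac{2542}{3}$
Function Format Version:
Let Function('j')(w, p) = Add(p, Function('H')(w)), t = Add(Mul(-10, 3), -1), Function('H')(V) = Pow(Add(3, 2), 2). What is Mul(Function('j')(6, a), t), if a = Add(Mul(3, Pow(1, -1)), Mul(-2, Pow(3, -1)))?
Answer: Rational(-2542, 3) ≈ -847.33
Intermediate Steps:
a = Rational(7, 3) (a = Add(Mul(3, 1), Mul(-2, Rational(1, 3))) = Add(3, Rational(-2, 3)) = Rational(7, 3) ≈ 2.3333)
Function('H')(V) = 25 (Function('H')(V) = Pow(5, 2) = 25)
t = -31 (t = Add(-30, -1) = -31)
Function('j')(w, p) = Add(25, p) (Function('j')(w, p) = Add(p, 25) = Add(25, p))
Mul(Function('j')(6, a), t) = Mul(Add(25, Rational(7, 3)), -31) = Mul(Rational(82, 3), -31) = Rational(-2542, 3)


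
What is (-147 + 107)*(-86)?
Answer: 3440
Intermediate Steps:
(-147 + 107)*(-86) = -40*(-86) = 3440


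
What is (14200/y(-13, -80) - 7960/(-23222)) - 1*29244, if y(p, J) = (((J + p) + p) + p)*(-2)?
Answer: -2371987428/81277 ≈ -29184.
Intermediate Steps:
y(p, J) = -6*p - 2*J (y(p, J) = ((J + 2*p) + p)*(-2) = (J + 3*p)*(-2) = -6*p - 2*J)
(14200/y(-13, -80) - 7960/(-23222)) - 1*29244 = (14200/(-6*(-13) - 2*(-80)) - 7960/(-23222)) - 1*29244 = (14200/(78 + 160) - 7960*(-1/23222)) - 29244 = (14200/238 + 3980/11611) - 29244 = (14200*(1/238) + 3980/11611) - 29244 = (7100/119 + 3980/11611) - 29244 = 4877160/81277 - 29244 = -2371987428/81277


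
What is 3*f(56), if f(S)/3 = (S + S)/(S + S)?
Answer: 9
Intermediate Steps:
f(S) = 3 (f(S) = 3*((S + S)/(S + S)) = 3*((2*S)/((2*S))) = 3*((2*S)*(1/(2*S))) = 3*1 = 3)
3*f(56) = 3*3 = 9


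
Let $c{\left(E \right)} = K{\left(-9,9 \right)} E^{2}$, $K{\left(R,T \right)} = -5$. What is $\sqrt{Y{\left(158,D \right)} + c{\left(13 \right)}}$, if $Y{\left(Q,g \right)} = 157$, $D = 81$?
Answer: $4 i \sqrt{43} \approx 26.23 i$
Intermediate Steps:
$c{\left(E \right)} = - 5 E^{2}$
$\sqrt{Y{\left(158,D \right)} + c{\left(13 \right)}} = \sqrt{157 - 5 \cdot 13^{2}} = \sqrt{157 - 845} = \sqrt{-688} = 4 i \sqrt{43}$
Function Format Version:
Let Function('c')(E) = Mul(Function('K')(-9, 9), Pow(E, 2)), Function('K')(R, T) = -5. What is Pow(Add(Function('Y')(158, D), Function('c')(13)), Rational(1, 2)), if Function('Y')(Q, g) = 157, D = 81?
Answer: Mul(4, I, Pow(43, Rational(1, 2))) ≈ Mul(26.230, I)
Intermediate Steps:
Function('c')(E) = Mul(-5, Pow(E, 2))
Pow(Add(Function('Y')(158, D), Function('c')(13)), Rational(1, 2)) = Pow(Add(157, Mul(-5, Pow(13, 2))), Rational(1, 2)) = Pow(Add(157, Mul(-5, 169)), Rational(1, 2)) = Pow(Add(157, -845), Rational(1, 2)) = Pow(-688, Rational(1, 2)) = Mul(4, I, Pow(43, Rational(1, 2)))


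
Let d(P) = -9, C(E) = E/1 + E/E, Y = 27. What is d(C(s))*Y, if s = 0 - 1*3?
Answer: -243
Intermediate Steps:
s = -3 (s = 0 - 3 = -3)
C(E) = 1 + E (C(E) = E*1 + 1 = E + 1 = 1 + E)
d(C(s))*Y = -9*27 = -243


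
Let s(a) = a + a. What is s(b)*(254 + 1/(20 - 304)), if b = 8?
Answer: 288540/71 ≈ 4063.9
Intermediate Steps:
s(a) = 2*a
s(b)*(254 + 1/(20 - 304)) = (2*8)*(254 + 1/(20 - 304)) = 16*(254 + 1/(-284)) = 16*(254 - 1/284) = 16*(72135/284) = 288540/71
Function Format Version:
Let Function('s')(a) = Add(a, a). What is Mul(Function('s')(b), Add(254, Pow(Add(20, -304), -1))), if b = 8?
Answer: Rational(288540, 71) ≈ 4063.9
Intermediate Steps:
Function('s')(a) = Mul(2, a)
Mul(Function('s')(b), Add(254, Pow(Add(20, -304), -1))) = Mul(Mul(2, 8), Add(254, Pow(Add(20, -304), -1))) = Mul(16, Add(254, Pow(-284, -1))) = Mul(16, Add(254, Rational(-1, 284))) = Mul(16, Rational(72135, 284)) = Rational(288540, 71)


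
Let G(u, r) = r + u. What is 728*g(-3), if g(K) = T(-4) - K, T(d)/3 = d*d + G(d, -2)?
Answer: 24024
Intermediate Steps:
T(d) = -6 + 3*d + 3*d**2 (T(d) = 3*(d*d + (-2 + d)) = 3*(d**2 + (-2 + d)) = 3*(-2 + d + d**2) = -6 + 3*d + 3*d**2)
g(K) = 30 - K (g(K) = (-6 + 3*(-4) + 3*(-4)**2) - K = (-6 - 12 + 3*16) - K = (-6 - 12 + 48) - K = 30 - K)
728*g(-3) = 728*(30 - 1*(-3)) = 728*(30 + 3) = 728*33 = 24024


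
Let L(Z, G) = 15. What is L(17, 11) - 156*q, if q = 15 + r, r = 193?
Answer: -32433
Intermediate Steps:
q = 208 (q = 15 + 193 = 208)
L(17, 11) - 156*q = 15 - 156*208 = 15 - 32448 = -32433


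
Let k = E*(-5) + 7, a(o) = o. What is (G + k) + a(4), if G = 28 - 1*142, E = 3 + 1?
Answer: -123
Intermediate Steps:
E = 4
k = -13 (k = 4*(-5) + 7 = -20 + 7 = -13)
G = -114 (G = 28 - 142 = -114)
(G + k) + a(4) = (-114 - 13) + 4 = -127 + 4 = -123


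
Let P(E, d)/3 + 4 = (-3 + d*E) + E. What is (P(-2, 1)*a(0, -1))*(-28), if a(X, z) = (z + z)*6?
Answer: -11088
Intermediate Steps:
a(X, z) = 12*z (a(X, z) = (2*z)*6 = 12*z)
P(E, d) = -21 + 3*E + 3*E*d (P(E, d) = -12 + 3*((-3 + d*E) + E) = -12 + 3*((-3 + E*d) + E) = -12 + 3*(-3 + E + E*d) = -12 + (-9 + 3*E + 3*E*d) = -21 + 3*E + 3*E*d)
(P(-2, 1)*a(0, -1))*(-28) = ((-21 + 3*(-2) + 3*(-2)*1)*(12*(-1)))*(-28) = ((-21 - 6 - 6)*(-12))*(-28) = -33*(-12)*(-28) = 396*(-28) = -11088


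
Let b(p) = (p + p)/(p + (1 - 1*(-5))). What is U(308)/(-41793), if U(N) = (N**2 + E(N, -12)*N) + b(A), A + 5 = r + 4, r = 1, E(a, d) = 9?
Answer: -97636/41793 ≈ -2.3362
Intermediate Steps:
A = 0 (A = -5 + (1 + 4) = -5 + 5 = 0)
b(p) = 2*p/(6 + p) (b(p) = (2*p)/(p + (1 + 5)) = (2*p)/(p + 6) = (2*p)/(6 + p) = 2*p/(6 + p))
U(N) = N**2 + 9*N (U(N) = (N**2 + 9*N) + 2*0/(6 + 0) = (N**2 + 9*N) + 2*0/6 = (N**2 + 9*N) + 2*0*(1/6) = (N**2 + 9*N) + 0 = N**2 + 9*N)
U(308)/(-41793) = (308*(9 + 308))/(-41793) = (308*317)*(-1/41793) = 97636*(-1/41793) = -97636/41793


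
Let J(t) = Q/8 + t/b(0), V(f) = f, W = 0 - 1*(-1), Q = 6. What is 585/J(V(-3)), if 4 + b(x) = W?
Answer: 2340/7 ≈ 334.29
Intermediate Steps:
W = 1 (W = 0 + 1 = 1)
b(x) = -3 (b(x) = -4 + 1 = -3)
J(t) = ¾ - t/3 (J(t) = 6/8 + t/(-3) = 6*(⅛) + t*(-⅓) = ¾ - t/3)
585/J(V(-3)) = 585/(¾ - ⅓*(-3)) = 585/(¾ + 1) = 585/(7/4) = 585*(4/7) = 2340/7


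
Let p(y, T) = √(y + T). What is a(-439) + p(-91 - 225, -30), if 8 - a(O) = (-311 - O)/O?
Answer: 3640/439 + I*√346 ≈ 8.2916 + 18.601*I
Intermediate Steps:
p(y, T) = √(T + y)
a(O) = 8 - (-311 - O)/O
a(-439) + p(-91 - 225, -30) = (9 + 311/(-439)) + √(-30 + (-91 - 225)) = (9 + 311*(-1/439)) + √(-30 - 316) = (9 - 311/439) + √(-346) = 3640/439 + I*√346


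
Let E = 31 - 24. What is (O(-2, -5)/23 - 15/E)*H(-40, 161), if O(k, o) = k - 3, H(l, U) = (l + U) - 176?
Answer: 20900/161 ≈ 129.81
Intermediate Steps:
H(l, U) = -176 + U + l (H(l, U) = (U + l) - 176 = -176 + U + l)
O(k, o) = -3 + k
E = 7
(O(-2, -5)/23 - 15/E)*H(-40, 161) = ((-3 - 2)/23 - 15/7)*(-176 + 161 - 40) = (-5*1/23 - 15*1/7)*(-55) = (-5/23 - 15/7)*(-55) = -380/161*(-55) = 20900/161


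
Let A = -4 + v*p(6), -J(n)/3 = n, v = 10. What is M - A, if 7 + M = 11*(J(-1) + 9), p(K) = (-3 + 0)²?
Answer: 39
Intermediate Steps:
J(n) = -3*n
p(K) = 9 (p(K) = (-3)² = 9)
M = 125 (M = -7 + 11*(-3*(-1) + 9) = -7 + 11*(3 + 9) = -7 + 11*12 = -7 + 132 = 125)
A = 86 (A = -4 + 10*9 = -4 + 90 = 86)
M - A = 125 - 1*86 = 125 - 86 = 39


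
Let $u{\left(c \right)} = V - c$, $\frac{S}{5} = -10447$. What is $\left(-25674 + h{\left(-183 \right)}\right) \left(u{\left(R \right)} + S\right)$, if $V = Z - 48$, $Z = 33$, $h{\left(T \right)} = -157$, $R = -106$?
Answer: $1346931664$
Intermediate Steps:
$S = -52235$ ($S = 5 \left(-10447\right) = -52235$)
$V = -15$ ($V = 33 - 48 = -15$)
$u{\left(c \right)} = -15 - c$
$\left(-25674 + h{\left(-183 \right)}\right) \left(u{\left(R \right)} + S\right) = \left(-25674 - 157\right) \left(\left(-15 - -106\right) - 52235\right) = - 25831 \left(\left(-15 + 106\right) - 52235\right) = - 25831 \left(91 - 52235\right) = \left(-25831\right) \left(-52144\right) = 1346931664$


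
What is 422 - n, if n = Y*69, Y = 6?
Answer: 8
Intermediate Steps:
n = 414 (n = 6*69 = 414)
422 - n = 422 - 1*414 = 422 - 414 = 8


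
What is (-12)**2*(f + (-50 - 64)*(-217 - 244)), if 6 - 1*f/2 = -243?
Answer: 7639488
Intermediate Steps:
f = 498 (f = 12 - 2*(-243) = 12 + 486 = 498)
(-12)**2*(f + (-50 - 64)*(-217 - 244)) = (-12)**2*(498 + (-50 - 64)*(-217 - 244)) = 144*(498 - 114*(-461)) = 144*(498 + 52554) = 144*53052 = 7639488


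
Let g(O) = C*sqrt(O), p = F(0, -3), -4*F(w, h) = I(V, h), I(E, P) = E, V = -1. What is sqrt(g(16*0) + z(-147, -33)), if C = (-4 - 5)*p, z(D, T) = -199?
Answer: I*sqrt(199) ≈ 14.107*I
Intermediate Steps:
F(w, h) = 1/4 (F(w, h) = -1/4*(-1) = 1/4)
p = 1/4 ≈ 0.25000
C = -9/4 (C = (-4 - 5)*(1/4) = -9*1/4 = -9/4 ≈ -2.2500)
g(O) = -9*sqrt(O)/4
sqrt(g(16*0) + z(-147, -33)) = sqrt(-9*sqrt(16*0)/4 - 199) = sqrt(-9*sqrt(0)/4 - 199) = sqrt(-9/4*0 - 199) = sqrt(0 - 199) = sqrt(-199) = I*sqrt(199)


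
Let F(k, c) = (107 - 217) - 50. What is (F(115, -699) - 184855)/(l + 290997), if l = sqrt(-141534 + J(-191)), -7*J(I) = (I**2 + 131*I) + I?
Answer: -75374333937/118551156014 + 37003*I*sqrt(7014049)/118551156014 ≈ -0.6358 + 0.00082664*I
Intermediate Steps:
J(I) = -132*I/7 - I**2/7 (J(I) = -((I**2 + 131*I) + I)/7 = -(I**2 + 132*I)/7 = -132*I/7 - I**2/7)
l = I*sqrt(7014049)/7 (l = sqrt(-141534 - 1/7*(-191)*(132 - 191)) = sqrt(-141534 - 1/7*(-191)*(-59)) = sqrt(-141534 - 11269/7) = sqrt(-1002007/7) = I*sqrt(7014049)/7 ≈ 378.34*I)
F(k, c) = -160 (F(k, c) = -110 - 50 = -160)
(F(115, -699) - 184855)/(l + 290997) = (-160 - 184855)/(I*sqrt(7014049)/7 + 290997) = -185015/(290997 + I*sqrt(7014049)/7)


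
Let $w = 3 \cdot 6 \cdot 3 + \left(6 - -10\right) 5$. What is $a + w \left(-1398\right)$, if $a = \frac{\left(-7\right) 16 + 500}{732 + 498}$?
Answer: $- \frac{115208986}{615} \approx -1.8733 \cdot 10^{5}$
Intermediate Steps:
$a = \frac{194}{615}$ ($a = \frac{-112 + 500}{1230} = 388 \cdot \frac{1}{1230} = \frac{194}{615} \approx 0.31545$)
$w = 134$ ($w = 18 \cdot 3 + \left(6 + 10\right) 5 = 54 + 16 \cdot 5 = 54 + 80 = 134$)
$a + w \left(-1398\right) = \frac{194}{615} + 134 \left(-1398\right) = \frac{194}{615} - 187332 = - \frac{115208986}{615}$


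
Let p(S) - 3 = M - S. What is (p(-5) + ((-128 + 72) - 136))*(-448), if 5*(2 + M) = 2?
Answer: 415744/5 ≈ 83149.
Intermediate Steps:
M = -8/5 (M = -2 + (⅕)*2 = -2 + ⅖ = -8/5 ≈ -1.6000)
p(S) = 7/5 - S (p(S) = 3 + (-8/5 - S) = 7/5 - S)
(p(-5) + ((-128 + 72) - 136))*(-448) = ((7/5 - 1*(-5)) + ((-128 + 72) - 136))*(-448) = ((7/5 + 5) + (-56 - 136))*(-448) = (32/5 - 192)*(-448) = -928/5*(-448) = 415744/5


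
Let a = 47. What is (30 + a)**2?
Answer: 5929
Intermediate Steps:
(30 + a)**2 = (30 + 47)**2 = 77**2 = 5929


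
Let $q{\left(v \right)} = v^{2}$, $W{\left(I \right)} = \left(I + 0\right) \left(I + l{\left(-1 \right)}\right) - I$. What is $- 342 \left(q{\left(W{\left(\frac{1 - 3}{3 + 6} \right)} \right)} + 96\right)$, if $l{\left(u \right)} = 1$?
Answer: $- \frac{23935136}{729} \approx -32833.0$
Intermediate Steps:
$W{\left(I \right)} = - I + I \left(1 + I\right)$ ($W{\left(I \right)} = \left(I + 0\right) \left(I + 1\right) - I = I \left(1 + I\right) - I = - I + I \left(1 + I\right)$)
$- 342 \left(q{\left(W{\left(\frac{1 - 3}{3 + 6} \right)} \right)} + 96\right) = - 342 \left(\left(\left(\frac{1 - 3}{3 + 6}\right)^{2}\right)^{2} + 96\right) = - 342 \left(\left(\left(- \frac{2}{9}\right)^{2}\right)^{2} + 96\right) = - 342 \left(\left(\frac{4}{81}\right)^{2} + 96\right) = - 342 \left(\frac{16}{6561} + 96\right) = \left(-342\right) \frac{629872}{6561} = - \frac{23935136}{729}$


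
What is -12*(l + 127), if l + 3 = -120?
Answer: -48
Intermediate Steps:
l = -123 (l = -3 - 120 = -123)
-12*(l + 127) = -12*(-123 + 127) = -12*4 = -48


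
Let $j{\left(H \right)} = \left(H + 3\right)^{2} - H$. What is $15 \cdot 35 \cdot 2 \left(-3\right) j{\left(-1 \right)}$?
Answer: $-15750$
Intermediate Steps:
$j{\left(H \right)} = \left(3 + H\right)^{2} - H$
$15 \cdot 35 \cdot 2 \left(-3\right) j{\left(-1 \right)} = 15 \cdot 35 \cdot 2 \left(-3\right) \left(\left(3 - 1\right)^{2} - -1\right) = 525 \left(- 6 \left(2^{2} + 1\right)\right) = 525 \left(- 6 \left(4 + 1\right)\right) = 525 \left(\left(-6\right) 5\right) = 525 \left(-30\right) = -15750$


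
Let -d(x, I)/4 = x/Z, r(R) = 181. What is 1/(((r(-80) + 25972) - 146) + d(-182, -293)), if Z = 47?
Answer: 47/1223057 ≈ 3.8428e-5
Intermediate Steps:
d(x, I) = -4*x/47
1/(((r(-80) + 25972) - 146) + d(-182, -293)) = 1/(((181 + 25972) - 146) - 4/47*(-182)) = 1/((26153 - 146) + 728/47) = 1/(26007 + 728/47) = 1/(1223057/47) = 47/1223057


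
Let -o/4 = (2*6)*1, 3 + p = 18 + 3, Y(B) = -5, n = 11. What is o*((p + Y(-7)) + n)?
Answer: -1152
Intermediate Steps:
p = 18 (p = -3 + (18 + 3) = -3 + 21 = 18)
o = -48 (o = -4*2*6 = -48 ≈ -48.000)
o*((p + Y(-7)) + n) = -48*((18 - 5) + 11) = -48*(13 + 11) = -48*24 = -1152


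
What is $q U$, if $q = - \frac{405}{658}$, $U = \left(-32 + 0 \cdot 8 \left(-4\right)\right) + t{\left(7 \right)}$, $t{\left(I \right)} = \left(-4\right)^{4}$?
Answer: $- \frac{6480}{47} \approx -137.87$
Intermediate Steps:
$t{\left(I \right)} = 256$
$U = 224$ ($U = \left(-32 + 0 \cdot 8 \left(-4\right)\right) + 256 = \left(-32 + 0 \left(-4\right)\right) + 256 = \left(-32 + 0\right) + 256 = -32 + 256 = 224$)
$q = - \frac{405}{658}$ ($q = \left(-405\right) \frac{1}{658} = - \frac{405}{658} \approx -0.6155$)
$q U = \left(- \frac{405}{658}\right) 224 = - \frac{6480}{47}$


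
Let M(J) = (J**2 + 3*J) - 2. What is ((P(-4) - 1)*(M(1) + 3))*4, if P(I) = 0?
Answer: -20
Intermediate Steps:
M(J) = -2 + J**2 + 3*J
((P(-4) - 1)*(M(1) + 3))*4 = ((0 - 1)*((-2 + 1**2 + 3*1) + 3))*4 = -((-2 + 1 + 3) + 3)*4 = -(2 + 3)*4 = -1*5*4 = -5*4 = -20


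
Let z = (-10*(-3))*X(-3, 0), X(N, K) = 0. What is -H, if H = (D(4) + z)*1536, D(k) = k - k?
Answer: 0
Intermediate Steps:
D(k) = 0
z = 0 (z = -10*(-3)*0 = 30*0 = 0)
H = 0 (H = (0 + 0)*1536 = 0*1536 = 0)
-H = -1*0 = 0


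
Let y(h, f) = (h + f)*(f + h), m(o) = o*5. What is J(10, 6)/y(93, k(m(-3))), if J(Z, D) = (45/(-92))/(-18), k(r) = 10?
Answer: 5/1952056 ≈ 2.5614e-6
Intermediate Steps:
m(o) = 5*o
y(h, f) = (f + h)² (y(h, f) = (f + h)*(f + h) = (f + h)²)
J(Z, D) = 5/184 (J(Z, D) = (45*(-1/92))*(-1/18) = -45/92*(-1/18) = 5/184)
J(10, 6)/y(93, k(m(-3))) = 5/(184*((10 + 93)²)) = 5/(184*(103²)) = (5/184)/10609 = (5/184)*(1/10609) = 5/1952056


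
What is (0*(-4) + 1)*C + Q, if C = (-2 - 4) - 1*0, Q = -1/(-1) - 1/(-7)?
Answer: -34/7 ≈ -4.8571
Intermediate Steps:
Q = 8/7 (Q = -1*(-1) - 1*(-1/7) = 1 + 1/7 = 8/7 ≈ 1.1429)
C = -6 (C = -6 + 0 = -6)
(0*(-4) + 1)*C + Q = (0*(-4) + 1)*(-6) + 8/7 = (0 + 1)*(-6) + 8/7 = 1*(-6) + 8/7 = -6 + 8/7 = -34/7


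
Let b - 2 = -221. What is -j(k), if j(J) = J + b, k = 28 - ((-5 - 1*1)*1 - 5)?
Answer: 180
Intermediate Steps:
b = -219 (b = 2 - 221 = -219)
k = 39 (k = 28 - ((-5 - 1)*1 - 5) = 28 - (-6*1 - 5) = 28 - (-6 - 5) = 28 - 1*(-11) = 28 + 11 = 39)
j(J) = -219 + J (j(J) = J - 219 = -219 + J)
-j(k) = -(-219 + 39) = -1*(-180) = 180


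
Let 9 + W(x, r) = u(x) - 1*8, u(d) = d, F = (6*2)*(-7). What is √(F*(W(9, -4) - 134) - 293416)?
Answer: 4*I*√17593 ≈ 530.55*I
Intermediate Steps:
F = -84 (F = 12*(-7) = -84)
W(x, r) = -17 + x (W(x, r) = -9 + (x - 1*8) = -9 + (x - 8) = -9 + (-8 + x) = -17 + x)
√(F*(W(9, -4) - 134) - 293416) = √(-84*((-17 + 9) - 134) - 293416) = √(-84*(-8 - 134) - 293416) = √(-84*(-142) - 293416) = √(11928 - 293416) = √(-281488) = 4*I*√17593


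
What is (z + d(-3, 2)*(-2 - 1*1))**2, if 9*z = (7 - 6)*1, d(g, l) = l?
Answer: 2809/81 ≈ 34.679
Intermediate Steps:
z = 1/9 (z = ((7 - 6)*1)/9 = (1*1)/9 = (1/9)*1 = 1/9 ≈ 0.11111)
(z + d(-3, 2)*(-2 - 1*1))**2 = (1/9 + 2*(-2 - 1*1))**2 = (1/9 + 2*(-2 - 1))**2 = (1/9 + 2*(-3))**2 = (1/9 - 6)**2 = (-53/9)**2 = 2809/81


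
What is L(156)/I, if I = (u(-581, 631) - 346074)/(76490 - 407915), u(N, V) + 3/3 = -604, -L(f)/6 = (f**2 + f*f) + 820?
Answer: -98417316600/346679 ≈ -2.8389e+5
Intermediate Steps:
L(f) = -4920 - 12*f**2 (L(f) = -6*((f**2 + f*f) + 820) = -6*((f**2 + f**2) + 820) = -6*(2*f**2 + 820) = -6*(820 + 2*f**2) = -4920 - 12*f**2)
u(N, V) = -605 (u(N, V) = -1 - 604 = -605)
I = 346679/331425 (I = (-605 - 346074)/(76490 - 407915) = -346679/(-331425) = -346679*(-1/331425) = 346679/331425 ≈ 1.0460)
L(156)/I = (-4920 - 12*156**2)/(346679/331425) = (-4920 - 12*24336)*(331425/346679) = (-4920 - 292032)*(331425/346679) = -296952*331425/346679 = -98417316600/346679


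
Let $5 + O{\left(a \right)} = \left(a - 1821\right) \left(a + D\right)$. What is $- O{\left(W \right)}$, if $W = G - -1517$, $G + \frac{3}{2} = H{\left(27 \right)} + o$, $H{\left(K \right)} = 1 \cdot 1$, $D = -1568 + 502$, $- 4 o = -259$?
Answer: $\frac{1976579}{16} \approx 1.2354 \cdot 10^{5}$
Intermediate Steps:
$o = \frac{259}{4}$ ($o = \left(- \frac{1}{4}\right) \left(-259\right) = \frac{259}{4} \approx 64.75$)
$D = -1066$
$H{\left(K \right)} = 1$
$G = \frac{257}{4}$ ($G = - \frac{3}{2} + \left(1 + \frac{259}{4}\right) = - \frac{3}{2} + \frac{263}{4} = \frac{257}{4} \approx 64.25$)
$W = \frac{6325}{4}$ ($W = \frac{257}{4} - -1517 = \frac{257}{4} + 1517 = \frac{6325}{4} \approx 1581.3$)
$O{\left(a \right)} = -5 + \left(-1821 + a\right) \left(-1066 + a\right)$ ($O{\left(a \right)} = -5 + \left(a - 1821\right) \left(a - 1066\right) = -5 + \left(-1821 + a\right) \left(-1066 + a\right)$)
$- O{\left(W \right)} = - (1941181 + \left(\frac{6325}{4}\right)^{2} - \frac{18260275}{4}) = - (1941181 + \frac{40005625}{16} - \frac{18260275}{4}) = \left(-1\right) \left(- \frac{1976579}{16}\right) = \frac{1976579}{16}$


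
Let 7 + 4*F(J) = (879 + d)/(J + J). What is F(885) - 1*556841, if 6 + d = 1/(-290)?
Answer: -19378123409/34800 ≈ -5.5684e+5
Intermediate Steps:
d = -1741/290 (d = -6 + 1/(-290) = -6 - 1/290 = -1741/290 ≈ -6.0034)
F(J) = -7/4 + 253169/(2320*J) (F(J) = -7/4 + ((879 - 1741/290)/(J + J))/4 = -7/4 + (253169/(290*((2*J))))/4 = -7/4 + (253169*(1/(2*J))/290)/4 = -7/4 + (253169/(580*J))/4 = -7/4 + 253169/(2320*J))
F(885) - 1*556841 = (7/2320)*(36167 - 580*885)/885 - 1*556841 = (7/2320)*(1/885)*(36167 - 513300) - 556841 = (7/2320)*(1/885)*(-477133) - 556841 = -56609/34800 - 556841 = -19378123409/34800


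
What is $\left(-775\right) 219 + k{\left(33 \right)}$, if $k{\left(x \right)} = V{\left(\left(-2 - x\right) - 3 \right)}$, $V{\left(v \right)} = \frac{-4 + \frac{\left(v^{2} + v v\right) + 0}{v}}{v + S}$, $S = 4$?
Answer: $- \frac{2885285}{17} \approx -1.6972 \cdot 10^{5}$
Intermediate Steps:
$V{\left(v \right)} = \frac{-4 + 2 v}{4 + v}$ ($V{\left(v \right)} = \frac{-4 + \frac{\left(v^{2} + v v\right) + 0}{v}}{v + 4} = \frac{-4 + \frac{\left(v^{2} + v^{2}\right) + 0}{v}}{4 + v} = \frac{-4 + \frac{2 v^{2} + 0}{v}}{4 + v} = \frac{-4 + \frac{2 v^{2}}{v}}{4 + v} = \frac{-4 + 2 v}{4 + v}$)
$k{\left(x \right)} = \frac{2 \left(-7 - x\right)}{-1 - x}$ ($k{\left(x \right)} = \frac{2 \left(-2 - \left(5 + x\right)\right)}{4 - \left(5 + x\right)} = \frac{2 \left(-7 - x\right)}{-1 - x}$)
$\left(-775\right) 219 + k{\left(33 \right)} = \left(-775\right) 219 + \frac{2 \left(7 + 33\right)}{1 + 33} = -169725 + 2 \cdot \frac{1}{34} \cdot 40 = -169725 + \frac{40}{17} = - \frac{2885285}{17}$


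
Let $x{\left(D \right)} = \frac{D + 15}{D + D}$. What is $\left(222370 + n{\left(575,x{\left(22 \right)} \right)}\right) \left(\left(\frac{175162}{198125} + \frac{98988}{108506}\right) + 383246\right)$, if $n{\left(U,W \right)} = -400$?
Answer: $\frac{182880323722380929484}{2149775125} \approx 8.507 \cdot 10^{10}$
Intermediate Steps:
$x{\left(D \right)} = \frac{15 + D}{2 D}$
$\left(222370 + n{\left(575,x{\left(22 \right)} \right)}\right) \left(\left(\frac{175162}{198125} + \frac{98988}{108506}\right) + 383246\right) = \left(222370 - 400\right) \left(\left(\frac{175162}{198125} + \frac{98988}{108506}\right) + 383246\right) = 221970 \left(\left(175162 \cdot \frac{1}{198125} + 98988 \cdot \frac{1}{108506}\right) + 383246\right) = 221970 \left(\left(\frac{175162}{198125} + \frac{49494}{54253}\right) + 383246\right) = 221970 \left(\frac{19309062736}{10748875625} + 383246\right) = 221970 \cdot \frac{4119482896841486}{10748875625} = \frac{182880323722380929484}{2149775125}$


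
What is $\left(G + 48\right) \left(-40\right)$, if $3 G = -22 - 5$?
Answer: $-1560$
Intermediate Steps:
$G = -9$ ($G = \frac{-22 - 5}{3} = \frac{1}{3} \left(-27\right) = -9$)
$\left(G + 48\right) \left(-40\right) = \left(-9 + 48\right) \left(-40\right) = 39 \left(-40\right) = -1560$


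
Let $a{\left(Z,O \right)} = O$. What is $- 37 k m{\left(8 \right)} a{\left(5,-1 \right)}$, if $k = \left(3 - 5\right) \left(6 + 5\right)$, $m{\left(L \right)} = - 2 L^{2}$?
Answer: $104192$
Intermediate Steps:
$k = -22$ ($k = \left(-2\right) 11 = -22$)
$- 37 k m{\left(8 \right)} a{\left(5,-1 \right)} = - 37 \left(- 22 \left(- 2 \cdot 8^{2}\right)\right) \left(-1\right) = - 37 \left(- 22 \left(\left(-2\right) 64\right)\right) \left(-1\right) = - 37 \left(\left(-22\right) \left(-128\right)\right) \left(-1\right) = \left(-37\right) 2816 \left(-1\right) = \left(-104192\right) \left(-1\right) = 104192$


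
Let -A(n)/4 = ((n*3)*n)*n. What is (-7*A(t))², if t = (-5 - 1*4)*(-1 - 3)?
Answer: 15359376162816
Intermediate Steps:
t = 36 (t = (-5 - 4)*(-4) = -9*(-4) = 36)
A(n) = -12*n³ (A(n) = -4*(n*3)*n*n = -4*(3*n)*n*n = -4*3*n²*n = -12*n³)
(-7*A(t))² = (-(-84)*36³)² = (-(-84)*46656)² = (-7*(-559872))² = 3919104² = 15359376162816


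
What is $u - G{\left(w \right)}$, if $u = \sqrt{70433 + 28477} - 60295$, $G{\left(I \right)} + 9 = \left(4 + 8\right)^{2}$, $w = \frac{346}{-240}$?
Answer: $-60430 + 3 \sqrt{10990} \approx -60116.0$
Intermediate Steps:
$w = - \frac{173}{120}$ ($w = 346 \left(- \frac{1}{240}\right) = - \frac{173}{120} \approx -1.4417$)
$G{\left(I \right)} = 135$ ($G{\left(I \right)} = -9 + \left(4 + 8\right)^{2} = -9 + 12^{2} = -9 + 144 = 135$)
$u = -60295 + 3 \sqrt{10990}$ ($u = \sqrt{98910} - 60295 = 3 \sqrt{10990} - 60295 = -60295 + 3 \sqrt{10990} \approx -59981.0$)
$u - G{\left(w \right)} = \left(-60295 + 3 \sqrt{10990}\right) - 135 = -60430 + 3 \sqrt{10990}$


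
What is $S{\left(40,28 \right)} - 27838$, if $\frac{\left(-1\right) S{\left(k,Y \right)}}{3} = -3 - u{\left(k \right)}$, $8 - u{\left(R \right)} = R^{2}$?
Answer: $-32605$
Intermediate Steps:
$u{\left(R \right)} = 8 - R^{2}$
$S{\left(k,Y \right)} = 33 - 3 k^{2}$ ($S{\left(k,Y \right)} = - 3 \left(-3 - \left(8 - k^{2}\right)\right) = - 3 \left(-3 + \left(-8 + k^{2}\right)\right) = - 3 \left(-11 + k^{2}\right) = 33 - 3 k^{2}$)
$S{\left(40,28 \right)} - 27838 = \left(33 - 3 \cdot 40^{2}\right) - 27838 = \left(33 - 4800\right) - 27838 = -4767 - 27838 = -32605$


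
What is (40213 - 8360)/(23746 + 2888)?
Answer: 31853/26634 ≈ 1.1960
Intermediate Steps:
(40213 - 8360)/(23746 + 2888) = 31853/26634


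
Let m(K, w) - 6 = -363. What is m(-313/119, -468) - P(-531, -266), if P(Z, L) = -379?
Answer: 22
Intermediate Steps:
m(K, w) = -357 (m(K, w) = 6 - 363 = -357)
m(-313/119, -468) - P(-531, -266) = -357 - 1*(-379) = -357 + 379 = 22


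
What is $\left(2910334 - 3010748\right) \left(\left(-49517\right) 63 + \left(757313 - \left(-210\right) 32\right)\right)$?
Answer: $236528992732$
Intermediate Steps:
$\left(2910334 - 3010748\right) \left(\left(-49517\right) 63 + \left(757313 - \left(-210\right) 32\right)\right) = - 100414 \left(-3119571 + \left(757313 - -6720\right)\right) = - 100414 \left(-3119571 + \left(757313 + 6720\right)\right) = - 100414 \left(-3119571 + 764033\right) = \left(-100414\right) \left(-2355538\right) = 236528992732$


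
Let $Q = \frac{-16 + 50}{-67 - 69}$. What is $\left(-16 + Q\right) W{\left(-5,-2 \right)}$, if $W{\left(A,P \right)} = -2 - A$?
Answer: $- \frac{195}{4} \approx -48.75$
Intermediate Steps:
$Q = - \frac{1}{4}$ ($Q = \frac{34}{-136} = 34 \left(- \frac{1}{136}\right) = - \frac{1}{4} \approx -0.25$)
$\left(-16 + Q\right) W{\left(-5,-2 \right)} = \left(-16 - \frac{1}{4}\right) \left(-2 - -5\right) = - \frac{65 \left(-2 + 5\right)}{4} = \left(- \frac{65}{4}\right) 3 = - \frac{195}{4}$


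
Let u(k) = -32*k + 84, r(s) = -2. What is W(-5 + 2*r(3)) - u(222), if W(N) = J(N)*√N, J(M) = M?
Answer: 7020 - 27*I ≈ 7020.0 - 27.0*I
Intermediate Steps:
u(k) = 84 - 32*k
W(N) = N^(3/2) (W(N) = N*√N = N^(3/2))
W(-5 + 2*r(3)) - u(222) = (-5 + 2*(-2))^(3/2) - (84 - 32*222) = (-5 - 4)^(3/2) - (84 - 7104) = (-9)^(3/2) - 1*(-7020) = -27*I + 7020 = 7020 - 27*I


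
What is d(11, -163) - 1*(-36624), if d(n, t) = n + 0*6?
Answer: 36635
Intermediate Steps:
d(n, t) = n (d(n, t) = n + 0 = n)
d(11, -163) - 1*(-36624) = 11 - 1*(-36624) = 11 + 36624 = 36635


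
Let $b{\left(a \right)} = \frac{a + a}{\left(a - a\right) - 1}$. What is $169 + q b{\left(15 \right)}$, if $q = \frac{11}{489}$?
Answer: $\frac{27437}{163} \approx 168.33$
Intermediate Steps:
$b{\left(a \right)} = - 2 a$ ($b{\left(a \right)} = \frac{2 a}{0 - 1} = \frac{2 a}{-1} = 2 a \left(-1\right) = - 2 a$)
$q = \frac{11}{489}$ ($q = 11 \cdot \frac{1}{489} = \frac{11}{489} \approx 0.022495$)
$169 + q b{\left(15 \right)} = 169 + \frac{11 \left(\left(-2\right) 15\right)}{489} = 169 + \frac{11}{489} \left(-30\right) = 169 - \frac{110}{163} = \frac{27437}{163}$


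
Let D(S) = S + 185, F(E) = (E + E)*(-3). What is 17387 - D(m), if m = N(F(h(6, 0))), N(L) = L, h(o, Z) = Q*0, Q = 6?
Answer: 17202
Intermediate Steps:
h(o, Z) = 0 (h(o, Z) = 6*0 = 0)
F(E) = -6*E (F(E) = (2*E)*(-3) = -6*E)
m = 0 (m = -6*0 = 0)
D(S) = 185 + S
17387 - D(m) = 17387 - (185 + 0) = 17387 - 1*185 = 17387 - 185 = 17202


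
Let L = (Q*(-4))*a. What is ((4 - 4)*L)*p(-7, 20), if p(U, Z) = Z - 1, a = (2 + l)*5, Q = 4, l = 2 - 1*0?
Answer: 0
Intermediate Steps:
l = 2 (l = 2 + 0 = 2)
a = 20 (a = (2 + 2)*5 = 4*5 = 20)
L = -320 (L = (4*(-4))*20 = -16*20 = -320)
p(U, Z) = -1 + Z
((4 - 4)*L)*p(-7, 20) = ((4 - 4)*(-320))*(-1 + 20) = (0*(-320))*19 = 0*19 = 0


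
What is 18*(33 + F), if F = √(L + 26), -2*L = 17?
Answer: 594 + 9*√70 ≈ 669.30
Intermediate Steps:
L = -17/2 (L = -½*17 = -17/2 ≈ -8.5000)
F = √70/2 (F = √(-17/2 + 26) = √(35/2) = √70/2 ≈ 4.1833)
18*(33 + F) = 18*(33 + √70/2) = 594 + 9*√70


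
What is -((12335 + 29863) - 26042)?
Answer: -16156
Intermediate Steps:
-((12335 + 29863) - 26042) = -(42198 - 26042) = -1*16156 = -16156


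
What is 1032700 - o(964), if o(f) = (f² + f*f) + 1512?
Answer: -827404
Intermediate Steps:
o(f) = 1512 + 2*f² (o(f) = (f² + f²) + 1512 = 2*f² + 1512 = 1512 + 2*f²)
1032700 - o(964) = 1032700 - (1512 + 2*964²) = 1032700 - (1512 + 2*929296) = 1032700 - (1512 + 1858592) = 1032700 - 1*1860104 = 1032700 - 1860104 = -827404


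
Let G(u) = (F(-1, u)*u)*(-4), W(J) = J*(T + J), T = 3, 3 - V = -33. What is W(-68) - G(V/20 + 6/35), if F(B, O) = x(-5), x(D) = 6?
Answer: 156356/35 ≈ 4467.3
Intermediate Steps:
V = 36 (V = 3 - 1*(-33) = 3 + 33 = 36)
F(B, O) = 6
W(J) = J*(3 + J)
G(u) = -24*u (G(u) = (6*u)*(-4) = -24*u)
W(-68) - G(V/20 + 6/35) = -68*(3 - 68) - (-24)*(36/20 + 6/35) = -68*(-65) - (-24)*(36*(1/20) + 6*(1/35)) = 4420 - (-24)*(9/5 + 6/35) = 4420 - (-24)*69/35 = 4420 - 1*(-1656/35) = 4420 + 1656/35 = 156356/35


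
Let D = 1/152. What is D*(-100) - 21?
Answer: -823/38 ≈ -21.658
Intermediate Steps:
D = 1/152 ≈ 0.0065789
D*(-100) - 21 = (1/152)*(-100) - 21 = -25/38 - 21 = -823/38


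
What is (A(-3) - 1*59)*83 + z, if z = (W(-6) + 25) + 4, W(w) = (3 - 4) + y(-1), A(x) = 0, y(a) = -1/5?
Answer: -24346/5 ≈ -4869.2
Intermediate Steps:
y(a) = -⅕ (y(a) = -1*⅕ = -⅕)
W(w) = -6/5 (W(w) = (3 - 4) - ⅕ = -1 - ⅕ = -6/5)
z = 139/5 (z = (-6/5 + 25) + 4 = 119/5 + 4 = 139/5 ≈ 27.800)
(A(-3) - 1*59)*83 + z = (0 - 1*59)*83 + 139/5 = (0 - 59)*83 + 139/5 = -59*83 + 139/5 = -4897 + 139/5 = -24346/5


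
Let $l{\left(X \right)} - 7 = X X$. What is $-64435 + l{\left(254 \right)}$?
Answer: $88$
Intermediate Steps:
$l{\left(X \right)} = 7 + X^{2}$ ($l{\left(X \right)} = 7 + X X = 7 + X^{2}$)
$-64435 + l{\left(254 \right)} = -64435 + \left(7 + 254^{2}\right) = -64435 + \left(7 + 64516\right) = -64435 + 64523 = 88$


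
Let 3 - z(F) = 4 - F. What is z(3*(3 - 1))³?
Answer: 125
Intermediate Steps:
z(F) = -1 + F (z(F) = 3 - (4 - F) = 3 + (-4 + F) = -1 + F)
z(3*(3 - 1))³ = (-1 + 3*(3 - 1))³ = (-1 + 3*2)³ = (-1 + 6)³ = 5³ = 125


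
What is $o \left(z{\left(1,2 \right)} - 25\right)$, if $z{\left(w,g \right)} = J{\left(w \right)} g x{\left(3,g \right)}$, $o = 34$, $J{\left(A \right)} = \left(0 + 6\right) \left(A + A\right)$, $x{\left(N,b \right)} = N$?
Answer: $1598$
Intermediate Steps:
$J{\left(A \right)} = 12 A$ ($J{\left(A \right)} = 6 \cdot 2 A = 12 A$)
$z{\left(w,g \right)} = 36 g w$ ($z{\left(w,g \right)} = 12 w g 3 = 12 g w 3 = 36 g w$)
$o \left(z{\left(1,2 \right)} - 25\right) = 34 \left(36 \cdot 2 \cdot 1 - 25\right) = 34 \left(72 - 25\right) = 34 \cdot 47 = 1598$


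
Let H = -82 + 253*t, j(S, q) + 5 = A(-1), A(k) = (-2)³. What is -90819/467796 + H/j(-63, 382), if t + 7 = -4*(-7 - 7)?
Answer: -1920696129/2027116 ≈ -947.50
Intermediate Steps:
A(k) = -8
j(S, q) = -13 (j(S, q) = -5 - 8 = -13)
t = 49 (t = -7 - 4*(-7 - 7) = -7 - 4*(-14) = -7 + 56 = 49)
H = 12315 (H = -82 + 253*49 = -82 + 12397 = 12315)
-90819/467796 + H/j(-63, 382) = -90819/467796 + 12315/(-13) = -90819*1/467796 + 12315*(-1/13) = -30273/155932 - 12315/13 = -1920696129/2027116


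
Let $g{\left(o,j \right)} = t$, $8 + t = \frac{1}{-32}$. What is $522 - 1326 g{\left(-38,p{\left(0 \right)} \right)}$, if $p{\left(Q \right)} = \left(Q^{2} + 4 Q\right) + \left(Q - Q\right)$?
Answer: $\frac{178743}{16} \approx 11171.0$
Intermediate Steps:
$t = - \frac{257}{32}$ ($t = -8 + \frac{1}{-32} = -8 - \frac{1}{32} = - \frac{257}{32} \approx -8.0313$)
$p{\left(Q \right)} = Q^{2} + 4 Q$ ($p{\left(Q \right)} = \left(Q^{2} + 4 Q\right) + 0 = Q^{2} + 4 Q$)
$g{\left(o,j \right)} = - \frac{257}{32}$
$522 - 1326 g{\left(-38,p{\left(0 \right)} \right)} = 522 - - \frac{170391}{16} = 522 + \frac{170391}{16} = \frac{178743}{16}$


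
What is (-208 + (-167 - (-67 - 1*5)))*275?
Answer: -83325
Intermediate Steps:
(-208 + (-167 - (-67 - 1*5)))*275 = (-208 + (-167 - (-67 - 5)))*275 = (-208 + (-167 - 1*(-72)))*275 = (-208 + (-167 + 72))*275 = (-208 - 95)*275 = -303*275 = -83325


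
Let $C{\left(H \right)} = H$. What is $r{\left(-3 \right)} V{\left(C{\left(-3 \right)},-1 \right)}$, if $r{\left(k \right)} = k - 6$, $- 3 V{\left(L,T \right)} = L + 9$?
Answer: $18$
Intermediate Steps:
$V{\left(L,T \right)} = -3 - \frac{L}{3}$ ($V{\left(L,T \right)} = - \frac{L + 9}{3} = - \frac{9 + L}{3} = -3 - \frac{L}{3}$)
$r{\left(k \right)} = -6 + k$ ($r{\left(k \right)} = k - 6 = -6 + k$)
$r{\left(-3 \right)} V{\left(C{\left(-3 \right)},-1 \right)} = \left(-6 - 3\right) \left(-3 - -1\right) = - 9 \left(-3 + 1\right) = \left(-9\right) \left(-2\right) = 18$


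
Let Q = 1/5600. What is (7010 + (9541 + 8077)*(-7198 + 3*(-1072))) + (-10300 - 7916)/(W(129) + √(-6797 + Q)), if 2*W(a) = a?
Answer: 6*(-30577807*√532884786 + 552236044500*I)/(√532884786 - 18060*I) ≈ -1.8347e+8 + 137.06*I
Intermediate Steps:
Q = 1/5600 ≈ 0.00017857
W(a) = a/2
(7010 + (9541 + 8077)*(-7198 + 3*(-1072))) + (-10300 - 7916)/(W(129) + √(-6797 + Q)) = (7010 + (9541 + 8077)*(-7198 + 3*(-1072))) + (-10300 - 7916)/((½)*129 + √(-6797 + 1/5600)) = (7010 + 17618*(-7198 - 3216)) - 18216/(129/2 + √(-38063199/5600)) = (7010 + 17618*(-10414)) - 18216/(129/2 + I*√532884786/280) = (7010 - 183473852) - 18216/(129/2 + I*√532884786/280) = -183466842 - 18216/(129/2 + I*√532884786/280)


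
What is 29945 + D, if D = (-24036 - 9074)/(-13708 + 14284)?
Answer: 8607605/288 ≈ 29888.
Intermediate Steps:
D = -16555/288 (D = -33110/576 = -33110*1/576 = -16555/288 ≈ -57.483)
29945 + D = 29945 - 16555/288 = 8607605/288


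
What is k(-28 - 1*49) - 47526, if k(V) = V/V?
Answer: -47525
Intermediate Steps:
k(V) = 1
k(-28 - 1*49) - 47526 = 1 - 47526 = -47525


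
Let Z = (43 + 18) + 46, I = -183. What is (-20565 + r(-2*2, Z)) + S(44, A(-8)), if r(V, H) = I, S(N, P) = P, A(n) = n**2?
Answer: -20684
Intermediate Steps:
Z = 107 (Z = 61 + 46 = 107)
r(V, H) = -183
(-20565 + r(-2*2, Z)) + S(44, A(-8)) = (-20565 - 183) + (-8)**2 = -20748 + 64 = -20684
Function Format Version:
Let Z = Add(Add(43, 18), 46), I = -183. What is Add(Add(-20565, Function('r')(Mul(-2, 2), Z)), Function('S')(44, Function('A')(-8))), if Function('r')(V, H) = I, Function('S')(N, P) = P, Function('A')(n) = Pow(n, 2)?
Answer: -20684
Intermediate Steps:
Z = 107 (Z = Add(61, 46) = 107)
Function('r')(V, H) = -183
Add(Add(-20565, Function('r')(Mul(-2, 2), Z)), Function('S')(44, Function('A')(-8))) = Add(Add(-20565, -183), Pow(-8, 2)) = Add(-20748, 64) = -20684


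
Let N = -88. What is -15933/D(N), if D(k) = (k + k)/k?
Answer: -15933/2 ≈ -7966.5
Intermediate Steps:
D(k) = 2 (D(k) = (2*k)/k = 2)
-15933/D(N) = -15933/2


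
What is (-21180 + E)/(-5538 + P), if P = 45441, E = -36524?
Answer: -57704/39903 ≈ -1.4461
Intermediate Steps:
(-21180 + E)/(-5538 + P) = (-21180 - 36524)/(-5538 + 45441) = -57704/39903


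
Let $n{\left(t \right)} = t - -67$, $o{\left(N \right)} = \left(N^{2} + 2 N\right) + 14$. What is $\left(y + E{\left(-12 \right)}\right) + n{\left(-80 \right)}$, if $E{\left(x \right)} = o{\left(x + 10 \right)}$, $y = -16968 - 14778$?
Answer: $-31745$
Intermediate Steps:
$o{\left(N \right)} = 14 + N^{2} + 2 N$
$n{\left(t \right)} = 67 + t$ ($n{\left(t \right)} = t + 67 = 67 + t$)
$y = -31746$ ($y = -16968 - 14778 = -31746$)
$E{\left(x \right)} = 34 + \left(10 + x\right)^{2} + 2 x$ ($E{\left(x \right)} = 14 + \left(x + 10\right)^{2} + 2 \left(x + 10\right) = 14 + \left(10 + x\right)^{2} + 2 \left(10 + x\right) = 14 + \left(10 + x\right)^{2} + \left(20 + 2 x\right) = 34 + \left(10 + x\right)^{2} + 2 x$)
$\left(y + E{\left(-12 \right)}\right) + n{\left(-80 \right)} = \left(-31746 + \left(134 + \left(-12\right)^{2} + 22 \left(-12\right)\right)\right) + \left(67 - 80\right) = \left(-31746 + \left(134 + 144 - 264\right)\right) - 13 = \left(-31746 + 14\right) - 13 = -31732 - 13 = -31745$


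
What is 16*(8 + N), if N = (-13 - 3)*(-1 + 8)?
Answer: -1664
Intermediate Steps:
N = -112 (N = -16*7 = -112)
16*(8 + N) = 16*(8 - 112) = 16*(-104) = -1664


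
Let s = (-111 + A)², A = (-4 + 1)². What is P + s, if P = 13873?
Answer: 24277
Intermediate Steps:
A = 9 (A = (-3)² = 9)
s = 10404 (s = (-111 + 9)² = (-102)² = 10404)
P + s = 13873 + 10404 = 24277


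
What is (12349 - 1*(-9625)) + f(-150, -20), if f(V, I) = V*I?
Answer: 24974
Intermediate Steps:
f(V, I) = I*V
(12349 - 1*(-9625)) + f(-150, -20) = (12349 - 1*(-9625)) - 20*(-150) = (12349 + 9625) + 3000 = 21974 + 3000 = 24974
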